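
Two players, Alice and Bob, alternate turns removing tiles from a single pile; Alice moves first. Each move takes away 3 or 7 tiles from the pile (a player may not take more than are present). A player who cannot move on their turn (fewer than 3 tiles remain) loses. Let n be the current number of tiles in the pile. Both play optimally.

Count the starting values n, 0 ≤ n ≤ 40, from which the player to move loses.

Label each position W (a win for the player to move) or L (a loss). A position with no legal move is L; any other position is W exactly when some move reaches an L, and L when every move reaches a W.
n=0: no move → L
n=1: no move → L
n=2: no move → L
n=3: W (go to 0, an L position)
n=4: W (go to 1, an L position)
n=5: W (go to 2, an L position)
n=6: L (sole option 3(W) is W)
n=7: W (go to 0, an L position)
n=8: W (go to 1, an L position)
n=9: W (go to 6, an L position)
n=10: L (options 7(W), 3(W) are all W)
n=11: L (options 8(W), 4(W) are all W)
n=12: L (options 9(W), 5(W) are all W)
n=13: W (go to 10, an L position)
n=14: W (go to 11, an L position)
n=15: W (go to 12, an L position)
n=16: L (options 13(W), 9(W) are all W)
n=17: W (go to 10, an L position)
n=18: W (go to 11, an L position)
n=19: W (go to 16, an L position)
n=20: L (options 17(W), 13(W) are all W)
n=21: L (options 18(W), 14(W) are all W)
n=22: L (options 19(W), 15(W) are all W)
n=23: W (go to 20, an L position)
n=24: W (go to 21, an L position)
n=25: W (go to 22, an L position)
n=26: L (options 23(W), 19(W) are all W)
n=27: W (go to 20, an L position)
n=28: W (go to 21, an L position)
n=29: W (go to 26, an L position)
n=30: L (options 27(W), 23(W) are all W)
n=31: L (options 28(W), 24(W) are all W)
n=32: L (options 29(W), 25(W) are all W)
n=33: W (go to 30, an L position)
n=34: W (go to 31, an L position)
n=35: W (go to 32, an L position)
n=36: L (options 33(W), 29(W) are all W)
n=37: W (go to 30, an L position)
n=38: W (go to 31, an L position)
n=39: W (go to 36, an L position)
n=40: L (options 37(W), 33(W) are all W)
L entries with 0 ≤ n ≤ 40: n = 0, 1, 2, 6, 10, 11, 12, 16, 20, 21, 22, 26, 30, 31, 32, 36, 40; that makes 17.

17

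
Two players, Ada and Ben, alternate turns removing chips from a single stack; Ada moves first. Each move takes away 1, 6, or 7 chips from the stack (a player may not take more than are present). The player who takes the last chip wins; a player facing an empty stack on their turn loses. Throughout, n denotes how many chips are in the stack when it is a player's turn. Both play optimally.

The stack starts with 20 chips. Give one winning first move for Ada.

Compute win/loss labels from the base case upward. A position with no move is L. Any other position is W if it can reach an L in one move, else L.
n=0: no move → L
n=1: can move to 0, which is L ⇒ W
n=2: the only move is to 1(W), a W ⇒ L
n=3: can move to 2, which is L ⇒ W
n=4: the only move is to 3(W), a W ⇒ L
n=5: can move to 4, which is L ⇒ W
n=6: can move to 0, which is L ⇒ W
n=7: can move to 0, which is L ⇒ W
n=8: can move to 2, which is L ⇒ W
n=9: can move to 2, which is L ⇒ W
n=10: can move to 4, which is L ⇒ W
n=11: can move to 4, which is L ⇒ W
n=12: moves to 11(W), 6(W), 5(W); every one is W ⇒ L
n=13: can move to 12, which is L ⇒ W
n=14: moves to 13(W), 8(W), 7(W); every one is W ⇒ L
n=15: can move to 14, which is L ⇒ W
n=16: moves to 15(W), 10(W), 9(W); every one is W ⇒ L
n=17: can move to 16, which is L ⇒ W
n=18: can move to 12, which is L ⇒ W
n=19: can move to 12, which is L ⇒ W
n=20: can move to 14, which is L ⇒ W
From 20, the L positions reachable in one move are: 14.

Remove 6, leaving 14.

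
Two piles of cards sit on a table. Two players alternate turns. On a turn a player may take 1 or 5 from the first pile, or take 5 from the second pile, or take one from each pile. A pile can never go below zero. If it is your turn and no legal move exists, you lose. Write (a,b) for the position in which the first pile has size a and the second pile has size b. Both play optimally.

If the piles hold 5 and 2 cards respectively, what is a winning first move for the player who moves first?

Move to (4,2).

Work bottom-up. With no move the player to move loses. Otherwise the position is W if at least one move leads to an L position for the opponent, and L if every move leads to a W.
No move ever increases a pile, so every position that can arise here has a ≤ 5 and b ≤ 2; it is enough to label the cells with 0 ≤ a ≤ 5 and 0 ≤ b ≤ 2.
Every move lowers a or b (never raises either), so fill the grid row by row in increasing a, and left to right within a row: each cell's successors are then already labelled.
      b=0  b=1  b=2
a=0:    L    L    L
a=1:    W    W    W
a=2:    L    L    L
a=3:    W    W    W
a=4:    L    L    L
a=5:    W    W    W
Cells with no legal move (terminal, hence L): (0,0), (0,1), (0,2).
The remaining L cells, each justified by listing all of its moves:
(2,0): →(1,0)(W) only, which is W, so L
(2,1): →(1,1)(W), (1,0)(W) — all W, so L
(2,2): →(1,2)(W), (1,1)(W) — all W, so L
(4,0): →(3,0)(W) only, which is W, so L
(4,1): →(3,1)(W), (3,0)(W) — all W, so L
(4,2): →(3,2)(W), (3,1)(W) — all W, so L
Every other cell has at least one move into one of the L cells above, so it is W.
From (5,2), the L positions reachable in one move are: (4,2), (0,2), (4,1). Any move reaching one of these is winning.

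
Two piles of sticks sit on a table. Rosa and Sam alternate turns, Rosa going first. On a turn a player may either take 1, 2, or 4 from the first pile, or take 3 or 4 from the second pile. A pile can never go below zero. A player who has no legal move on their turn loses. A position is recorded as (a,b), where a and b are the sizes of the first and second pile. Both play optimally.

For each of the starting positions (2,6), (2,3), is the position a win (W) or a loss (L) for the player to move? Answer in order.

Classify positions by backward induction: terminal positions (no move available) are L. From any other position, the mover wins iff some move reaches an L.
No move ever increases a pile, so every position that can arise here has a ≤ 2 and b ≤ 6; it is enough to label the cells with 0 ≤ a ≤ 2 and 0 ≤ b ≤ 6.
Every move lowers a or b (never raises either), so fill the grid row by row in increasing a, and left to right within a row: each cell's successors are then already labelled.
      b=0  b=1  b=2  b=3  b=4  b=5  b=6
a=0:    L    L    L    W    W    W    W
a=1:    W    W    W    L    L    L    W
a=2:    W    W    W    W    W    W    L
Cells with no legal move (terminal, hence L): (0,0), (0,1), (0,2).
The remaining L cells, each justified by listing all of its moves:
(1,3): →(0,3)(W), (1,0)(W) — all W, so L
(1,4): →(0,4)(W), (1,1)(W), (1,0)(W) — all W, so L
(1,5): →(0,5)(W), (1,2)(W), (1,1)(W) — all W, so L
(2,6): →(1,6)(W), (0,6)(W), (2,3)(W), (2,2)(W) — all W, so L
Every other cell has at least one move into one of the L cells above, so it is W.
(2,6): one of the L cells justified above, so L
(2,3): the move to (1,3) reaches an L cell, so W

(2,6): L, (2,3): W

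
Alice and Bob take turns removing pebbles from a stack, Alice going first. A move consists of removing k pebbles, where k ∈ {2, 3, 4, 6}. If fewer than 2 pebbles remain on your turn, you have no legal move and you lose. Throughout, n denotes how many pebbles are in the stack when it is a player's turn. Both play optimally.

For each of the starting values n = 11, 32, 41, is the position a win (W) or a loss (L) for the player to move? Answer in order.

11: W, 32: L, 41: L

Use the standard recursion: the mover loses at a terminal position; elsewhere, the mover wins exactly when some move hands the opponent an L position.
n=0: no move → L
n=1: no move → L
n=2: W (go to 0, an L position)
n=3: W (go to 1, an L position)
n=4: W (go to 1, an L position)
n=5: W (go to 1, an L position)
n=6: W (go to 0, an L position)
n=7: W (go to 1, an L position)
n=8: L (options 6(W), 5(W), 4(W), 2(W) are all W)
n=9: L (options 7(W), 6(W), 5(W), 3(W) are all W)
n=10: W (go to 8, an L position)
n=11: W (go to 9, an L position)
n=12: W (go to 9, an L position)
n=13: W (go to 9, an L position)
n=14: W (go to 8, an L position)
n=15: W (go to 9, an L position)
n=16: L (options 14(W), 13(W), 12(W), 10(W) are all W)
n=17: L (options 15(W), 14(W), 13(W), 11(W) are all W)
n=18: W (go to 16, an L position)
n=19: W (go to 17, an L position)
n=20: W (go to 17, an L position)
n=21: W (go to 17, an L position)
n=22: W (go to 16, an L position)
n=23: W (go to 17, an L position)
n=24: L (options 22(W), 21(W), 20(W), 18(W) are all W)
n=25: L (options 23(W), 22(W), 21(W), 19(W) are all W)
n=26: W (go to 24, an L position)
n=27: W (go to 25, an L position)
n=28: W (go to 25, an L position)
n=29: W (go to 25, an L position)
n=30: W (go to 24, an L position)
n=31: W (go to 25, an L position)
n=32: L (options 30(W), 29(W), 28(W), 26(W) are all W)
n=33: L (options 31(W), 30(W), 29(W), 27(W) are all W)
n=34: W (go to 32, an L position)
n=35: W (go to 33, an L position)
n=36: W (go to 33, an L position)
n=37: W (go to 33, an L position)
n=38: W (go to 32, an L position)
n=39: W (go to 33, an L position)
n=40: L (options 38(W), 37(W), 36(W), 34(W) are all W)
n=41: L (options 39(W), 38(W), 37(W), 35(W) are all W)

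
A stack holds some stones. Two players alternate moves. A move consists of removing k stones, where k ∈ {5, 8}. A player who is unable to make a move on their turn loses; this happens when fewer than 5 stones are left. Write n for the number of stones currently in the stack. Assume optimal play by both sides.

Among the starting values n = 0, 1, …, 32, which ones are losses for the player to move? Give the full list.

Label each position W (a win for the player to move) or L (a loss). A position with no legal move is L; any other position is W exactly when some move reaches an L, and L when every move reaches a W.
n=0: no move → L
n=1: no move → L
n=2: no move → L
n=3: no move → L
n=4: no move → L
n=5: reaches L-position 0 → W
n=6: reaches L-position 1 → W
n=7: reaches L-position 2 → W
n=8: reaches L-position 3 → W
n=9: reaches L-position 4 → W
n=10: reaches L-position 2 → W
n=11: reaches L-position 3 → W
n=12: reaches L-position 4 → W
n=13: only reaches 8(W), 5(W), all W → L
n=14: only reaches 9(W), 6(W), all W → L
n=15: only reaches 10(W), 7(W), all W → L
n=16: only reaches 11(W), 8(W), all W → L
n=17: only reaches 12(W), 9(W), all W → L
n=18: reaches L-position 13 → W
n=19: reaches L-position 14 → W
n=20: reaches L-position 15 → W
n=21: reaches L-position 16 → W
n=22: reaches L-position 17 → W
n=23: reaches L-position 15 → W
n=24: reaches L-position 16 → W
n=25: reaches L-position 17 → W
n=26: only reaches 21(W), 18(W), all W → L
n=27: only reaches 22(W), 19(W), all W → L
n=28: only reaches 23(W), 20(W), all W → L
n=29: only reaches 24(W), 21(W), all W → L
n=30: only reaches 25(W), 22(W), all W → L
n=31: reaches L-position 26 → W
n=32: reaches L-position 27 → W
The losing starting values of n are exactly the entries labelled L in this table (15 of them).

0, 1, 2, 3, 4, 13, 14, 15, 16, 17, 26, 27, 28, 29, 30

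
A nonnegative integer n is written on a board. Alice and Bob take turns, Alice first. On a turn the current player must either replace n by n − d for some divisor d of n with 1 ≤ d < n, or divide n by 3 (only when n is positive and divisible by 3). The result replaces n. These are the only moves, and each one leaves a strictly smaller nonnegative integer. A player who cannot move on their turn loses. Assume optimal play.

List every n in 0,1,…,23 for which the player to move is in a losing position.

0, 1, 4, 7, 9, 11, 13, 15, 17, 19, 23

Classify positions by backward induction: terminal positions (no move available) are L. From any other position, the mover wins iff some move reaches an L.
n=0: no move → L
n=1: no move → L
n=2: W (go to 1, an L position)
n=3: W (go to 1, an L position)
n=4: L (options 2(W), 3(W) are all W)
n=5: W (go to 4, an L position)
n=6: W (go to 4, an L position)
n=7: L (sole option 6(W) is W)
n=8: W (go to 4, an L position)
n=9: L (options 3(W), 6(W), 8(W) are all W)
n=10: W (go to 9, an L position)
n=11: L (sole option 10(W) is W)
n=12: W (go to 4, an L position)
n=13: L (sole option 12(W) is W)
n=14: W (go to 7, an L position)
n=15: L (options 5(W), 10(W), 12(W), 14(W) are all W)
n=16: W (go to 15, an L position)
n=17: L (sole option 16(W) is W)
n=18: W (go to 9, an L position)
n=19: L (sole option 18(W) is W)
n=20: W (go to 15, an L position)
n=21: W (go to 7, an L position)
n=22: W (go to 11, an L position)
n=23: L (sole option 22(W) is W)
The losing starting values of n are exactly the entries labelled L in this table (11 of them).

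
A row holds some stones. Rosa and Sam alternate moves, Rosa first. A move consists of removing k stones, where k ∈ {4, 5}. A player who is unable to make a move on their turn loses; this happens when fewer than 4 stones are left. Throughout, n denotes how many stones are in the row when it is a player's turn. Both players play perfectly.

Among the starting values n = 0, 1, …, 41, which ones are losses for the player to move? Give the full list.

0, 1, 2, 3, 9, 10, 11, 12, 18, 19, 20, 21, 27, 28, 29, 30, 36, 37, 38, 39

Classify positions by backward induction: terminal positions (no move available) are L. From any other position, the mover wins iff some move reaches an L.
n=0: no move → L
n=1: no move → L
n=2: no move → L
n=3: no move → L
n=4: reaches L-position 0 → W
n=5: reaches L-position 1 → W
n=6: reaches L-position 2 → W
n=7: reaches L-position 3 → W
n=8: reaches L-position 3 → W
n=9: only reaches 5(W), 4(W), all W → L
n=10: only reaches 6(W), 5(W), all W → L
n=11: only reaches 7(W), 6(W), all W → L
n=12: only reaches 8(W), 7(W), all W → L
n=13: reaches L-position 9 → W
n=14: reaches L-position 10 → W
n=15: reaches L-position 11 → W
n=16: reaches L-position 12 → W
n=17: reaches L-position 12 → W
n=18: only reaches 14(W), 13(W), all W → L
n=19: only reaches 15(W), 14(W), all W → L
n=20: only reaches 16(W), 15(W), all W → L
n=21: only reaches 17(W), 16(W), all W → L
n=22: reaches L-position 18 → W
n=23: reaches L-position 19 → W
n=24: reaches L-position 20 → W
n=25: reaches L-position 21 → W
n=26: reaches L-position 21 → W
n=27: only reaches 23(W), 22(W), all W → L
n=28: only reaches 24(W), 23(W), all W → L
n=29: only reaches 25(W), 24(W), all W → L
n=30: only reaches 26(W), 25(W), all W → L
n=31: reaches L-position 27 → W
n=32: reaches L-position 28 → W
n=33: reaches L-position 29 → W
n=34: reaches L-position 30 → W
n=35: reaches L-position 30 → W
n=36: only reaches 32(W), 31(W), all W → L
n=37: only reaches 33(W), 32(W), all W → L
n=38: only reaches 34(W), 33(W), all W → L
n=39: only reaches 35(W), 34(W), all W → L
n=40: reaches L-position 36 → W
n=41: reaches L-position 37 → W
Reading off the rows marked L gives the requested list; there are 20 such values of n.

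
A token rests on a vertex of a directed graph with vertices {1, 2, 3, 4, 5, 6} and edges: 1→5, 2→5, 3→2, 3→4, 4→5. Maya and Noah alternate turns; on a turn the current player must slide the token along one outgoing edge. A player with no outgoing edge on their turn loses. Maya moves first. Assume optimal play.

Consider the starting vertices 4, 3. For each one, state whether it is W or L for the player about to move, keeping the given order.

4: W, 3: L

Compute win/loss labels from the base case upward. A position with no move is L. Any other position is W if it can reach an L in one move, else L.
Every edge goes from a vertex to one that appears earlier in the order 6, 5, 2, 4, 3, 1, so processing vertices in that order labels each vertex after all of its successors.
6: no outgoing edge → L
5: no outgoing edge → L
2: reaches L-position 5 → W
4: reaches L-position 5 → W
3: only reaches 4(W), 2(W), all W → L
1: reaches L-position 5 → W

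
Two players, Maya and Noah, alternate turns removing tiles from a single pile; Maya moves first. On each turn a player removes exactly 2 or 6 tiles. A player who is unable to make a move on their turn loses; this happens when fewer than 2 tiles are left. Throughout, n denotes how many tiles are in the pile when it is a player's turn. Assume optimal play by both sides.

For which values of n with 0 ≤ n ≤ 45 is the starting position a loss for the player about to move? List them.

0, 1, 4, 5, 8, 9, 12, 13, 16, 17, 20, 21, 24, 25, 28, 29, 32, 33, 36, 37, 40, 41, 44, 45

Classify positions by backward induction: terminal positions (no move available) are L. From any other position, the mover wins iff some move reaches an L.
n=0: no move → L
n=1: no move → L
n=2: can move to 0, which is L ⇒ W
n=3: can move to 1, which is L ⇒ W
n=4: the only move is to 2(W), a W ⇒ L
n=5: the only move is to 3(W), a W ⇒ L
n=6: can move to 4, which is L ⇒ W
n=7: can move to 5, which is L ⇒ W
n=8: moves to 6(W), 2(W); every one is W ⇒ L
n=9: moves to 7(W), 3(W); every one is W ⇒ L
n=10: can move to 8, which is L ⇒ W
n=11: can move to 9, which is L ⇒ W
n=12: moves to 10(W), 6(W); every one is W ⇒ L
n=13: moves to 11(W), 7(W); every one is W ⇒ L
n=14: can move to 12, which is L ⇒ W
n=15: can move to 13, which is L ⇒ W
n=16: moves to 14(W), 10(W); every one is W ⇒ L
n=17: moves to 15(W), 11(W); every one is W ⇒ L
n=18: can move to 16, which is L ⇒ W
n=19: can move to 17, which is L ⇒ W
n=20: moves to 18(W), 14(W); every one is W ⇒ L
n=21: moves to 19(W), 15(W); every one is W ⇒ L
n=22: can move to 20, which is L ⇒ W
n=23: can move to 21, which is L ⇒ W
n=24: moves to 22(W), 18(W); every one is W ⇒ L
n=25: moves to 23(W), 19(W); every one is W ⇒ L
n=26: can move to 24, which is L ⇒ W
n=27: can move to 25, which is L ⇒ W
n=28: moves to 26(W), 22(W); every one is W ⇒ L
n=29: moves to 27(W), 23(W); every one is W ⇒ L
n=30: can move to 28, which is L ⇒ W
n=31: can move to 29, which is L ⇒ W
n=32: moves to 30(W), 26(W); every one is W ⇒ L
n=33: moves to 31(W), 27(W); every one is W ⇒ L
n=34: can move to 32, which is L ⇒ W
n=35: can move to 33, which is L ⇒ W
n=36: moves to 34(W), 30(W); every one is W ⇒ L
n=37: moves to 35(W), 31(W); every one is W ⇒ L
n=38: can move to 36, which is L ⇒ W
n=39: can move to 37, which is L ⇒ W
n=40: moves to 38(W), 34(W); every one is W ⇒ L
n=41: moves to 39(W), 35(W); every one is W ⇒ L
n=42: can move to 40, which is L ⇒ W
n=43: can move to 41, which is L ⇒ W
n=44: moves to 42(W), 38(W); every one is W ⇒ L
n=45: moves to 43(W), 39(W); every one is W ⇒ L
The losing starting values of n are exactly the entries labelled L in this table (24 of them).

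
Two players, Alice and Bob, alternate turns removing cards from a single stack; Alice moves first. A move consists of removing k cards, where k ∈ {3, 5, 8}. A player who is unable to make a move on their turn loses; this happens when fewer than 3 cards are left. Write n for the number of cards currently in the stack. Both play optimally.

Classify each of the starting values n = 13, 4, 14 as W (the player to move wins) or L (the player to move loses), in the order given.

Use the standard recursion: the mover loses at a terminal position; elsewhere, the mover wins exactly when some move hands the opponent an L position.
n=0: no move → L
n=1: no move → L
n=2: no move → L
n=3: →0(L), so W
n=4: →1(L), so W
n=5: →2(L), so W
n=6: →1(L), so W
n=7: →2(L), so W
n=8: →0(L), so W
n=9: →1(L), so W
n=10: →2(L), so W
n=11: →8(W), 6(W), 3(W) — all W, so L
n=12: →9(W), 7(W), 4(W) — all W, so L
n=13: →10(W), 8(W), 5(W) — all W, so L
n=14: →11(L), so W

13: L, 4: W, 14: W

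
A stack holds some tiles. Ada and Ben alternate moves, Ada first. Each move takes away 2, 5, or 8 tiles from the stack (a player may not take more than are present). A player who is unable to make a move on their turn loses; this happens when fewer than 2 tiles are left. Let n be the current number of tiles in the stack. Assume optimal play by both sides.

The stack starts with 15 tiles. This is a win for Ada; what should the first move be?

Classify positions by backward induction: terminal positions (no move available) are L. From any other position, the mover wins iff some move reaches an L.
n=0: no move → L
n=1: no move → L
n=2: reaches L-position 0 → W
n=3: reaches L-position 1 → W
n=4: only reaches 2(W), which is W → L
n=5: reaches L-position 0 → W
n=6: reaches L-position 4 → W
n=7: only reaches 5(W), 2(W), all W → L
n=8: reaches L-position 0 → W
n=9: reaches L-position 7 → W
n=10: only reaches 8(W), 5(W), 2(W), all W → L
n=11: only reaches 9(W), 6(W), 3(W), all W → L
n=12: reaches L-position 10 → W
n=13: reaches L-position 11 → W
n=14: only reaches 12(W), 9(W), 6(W), all W → L
n=15: reaches L-position 10 → W
From 15, the L positions reachable in one move are: 10, 7. Any move reaching one of these is winning.

Remove 5, leaving 10.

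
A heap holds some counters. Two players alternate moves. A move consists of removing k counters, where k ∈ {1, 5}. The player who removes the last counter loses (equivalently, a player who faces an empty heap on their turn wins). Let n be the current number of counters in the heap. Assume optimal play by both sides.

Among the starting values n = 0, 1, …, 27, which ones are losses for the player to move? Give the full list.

Label each position W (a win for the player to move) or L (a loss). A position with no legal move is W; any other position is W exactly when some move reaches an L, and L when every move reaches a W.
n=0: no move; the opponent has just taken the last counter and therefore loses → W
n=1: L (sole option 0(W) is W)
n=2: W (go to 1, an L position)
n=3: L (sole option 2(W) is W)
n=4: W (go to 3, an L position)
n=5: L (options 4(W), 0(W) are all W)
n=6: W (go to 5, an L position)
n=7: L (options 6(W), 2(W) are all W)
n=8: W (go to 7, an L position)
n=9: L (options 8(W), 4(W) are all W)
n=10: W (go to 9, an L position)
n=11: L (options 10(W), 6(W) are all W)
n=12: W (go to 11, an L position)
n=13: L (options 12(W), 8(W) are all W)
n=14: W (go to 13, an L position)
n=15: L (options 14(W), 10(W) are all W)
n=16: W (go to 15, an L position)
n=17: L (options 16(W), 12(W) are all W)
n=18: W (go to 17, an L position)
n=19: L (options 18(W), 14(W) are all W)
n=20: W (go to 19, an L position)
n=21: L (options 20(W), 16(W) are all W)
n=22: W (go to 21, an L position)
n=23: L (options 22(W), 18(W) are all W)
n=24: W (go to 23, an L position)
n=25: L (options 24(W), 20(W) are all W)
n=26: W (go to 25, an L position)
n=27: L (options 26(W), 22(W) are all W)
The losing starting values of n are exactly the entries labelled L in this table (14 of them).

1, 3, 5, 7, 9, 11, 13, 15, 17, 19, 21, 23, 25, 27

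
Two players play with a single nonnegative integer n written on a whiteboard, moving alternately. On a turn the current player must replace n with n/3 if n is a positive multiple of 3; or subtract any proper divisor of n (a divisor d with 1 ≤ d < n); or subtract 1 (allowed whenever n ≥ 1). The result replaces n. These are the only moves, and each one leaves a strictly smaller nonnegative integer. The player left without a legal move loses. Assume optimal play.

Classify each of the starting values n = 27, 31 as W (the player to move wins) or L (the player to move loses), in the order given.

Positions with no move are L. A position that does have a move is losing for the player to move precisely when every available move leads to a winning position for the opponent. Fill in the labels:
n=0: no move → L
n=1: can move to 0, which is L ⇒ W
n=2: the only move is to 1(W), a W ⇒ L
n=3: can move to 2, which is L ⇒ W
n=4: can move to 2, which is L ⇒ W
n=5: the only move is to 4(W), a W ⇒ L
n=6: can move to 2, which is L ⇒ W
n=7: the only move is to 6(W), a W ⇒ L
n=8: can move to 7, which is L ⇒ W
n=9: moves to 3(W), 6(W), 8(W); every one is W ⇒ L
n=10: can move to 5, which is L ⇒ W
n=11: the only move is to 10(W), a W ⇒ L
n=12: can move to 9, which is L ⇒ W
n=13: the only move is to 12(W), a W ⇒ L
n=14: can move to 7, which is L ⇒ W
n=15: can move to 5, which is L ⇒ W
n=16: moves to 8(W), 12(W), 14(W), 15(W); every one is W ⇒ L
n=17: can move to 16, which is L ⇒ W
n=18: can move to 9, which is L ⇒ W
n=19: the only move is to 18(W), a W ⇒ L
n=20: can move to 16, which is L ⇒ W
n=21: can move to 7, which is L ⇒ W
n=22: can move to 11, which is L ⇒ W
n=23: the only move is to 22(W), a W ⇒ L
n=24: can move to 16, which is L ⇒ W
n=25: moves to 20(W), 24(W); every one is W ⇒ L
n=26: can move to 13, which is L ⇒ W
n=27: can move to 9, which is L ⇒ W
n=28: moves to 14(W), 21(W), 24(W), 26(W), 27(W); every one is W ⇒ L
n=29: can move to 28, which is L ⇒ W
n=30: can move to 25, which is L ⇒ W
n=31: the only move is to 30(W), a W ⇒ L

27: W, 31: L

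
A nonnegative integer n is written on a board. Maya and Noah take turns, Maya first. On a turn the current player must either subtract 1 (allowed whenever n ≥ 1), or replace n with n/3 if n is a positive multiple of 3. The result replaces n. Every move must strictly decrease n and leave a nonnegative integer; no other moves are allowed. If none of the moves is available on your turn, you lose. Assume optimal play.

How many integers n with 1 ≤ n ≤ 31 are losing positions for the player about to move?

14

Compute win/loss labels from the base case upward. A position with no move is L. Any other position is W if it can reach an L in one move, else L.
n=0: no move → L
n=1: W (go to 0, an L position)
n=2: L (sole option 1(W) is W)
n=3: W (go to 2, an L position)
n=4: L (sole option 3(W) is W)
n=5: W (go to 4, an L position)
n=6: W (go to 2, an L position)
n=7: L (sole option 6(W) is W)
n=8: W (go to 7, an L position)
n=9: L (options 3(W), 8(W) are all W)
n=10: W (go to 9, an L position)
n=11: L (sole option 10(W) is W)
n=12: W (go to 4, an L position)
n=13: L (sole option 12(W) is W)
n=14: W (go to 13, an L position)
n=15: L (options 5(W), 14(W) are all W)
n=16: W (go to 15, an L position)
n=17: L (sole option 16(W) is W)
n=18: W (go to 17, an L position)
n=19: L (sole option 18(W) is W)
n=20: W (go to 19, an L position)
n=21: W (go to 7, an L position)
n=22: L (sole option 21(W) is W)
n=23: W (go to 22, an L position)
n=24: L (options 8(W), 23(W) are all W)
n=25: W (go to 24, an L position)
n=26: L (sole option 25(W) is W)
n=27: W (go to 9, an L position)
n=28: L (sole option 27(W) is W)
n=29: W (go to 28, an L position)
n=30: L (options 10(W), 29(W) are all W)
n=31: W (go to 30, an L position)
L entries with 1 ≤ n ≤ 31 (n=0 is outside the asked range and is not counted): n = 2, 4, 7, 9, 11, 13, 15, 17, 19, 22, 24, 26, 28, 30; that makes 14.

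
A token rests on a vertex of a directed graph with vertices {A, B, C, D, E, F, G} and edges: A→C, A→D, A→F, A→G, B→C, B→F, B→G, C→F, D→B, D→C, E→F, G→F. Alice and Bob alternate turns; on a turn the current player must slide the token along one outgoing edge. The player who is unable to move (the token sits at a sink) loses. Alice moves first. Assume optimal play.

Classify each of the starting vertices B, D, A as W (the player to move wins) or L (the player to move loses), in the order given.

Build the W/L table. Terminal = L. A non-terminal position is W if it has a move to some L; otherwise it is L.
Every edge goes from a vertex to one that appears earlier in the order F, C, G, B, D, A, E, so processing vertices in that order labels each vertex after all of its successors.
F: no outgoing edge → L
C: reaches L-position F → W
G: reaches L-position F → W
B: reaches L-position F → W
D: only reaches B(W), C(W), all W → L
A: reaches L-position D → W
E: reaches L-position F → W

B: W, D: L, A: W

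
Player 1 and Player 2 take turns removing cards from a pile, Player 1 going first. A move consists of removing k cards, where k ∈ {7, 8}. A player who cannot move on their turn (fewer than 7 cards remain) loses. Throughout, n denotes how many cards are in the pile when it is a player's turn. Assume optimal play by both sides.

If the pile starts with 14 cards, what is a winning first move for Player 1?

Remove 8, leaving 6.

Positions with no move are L. A position that does have a move is losing for the player to move precisely when every available move leads to a winning position for the opponent. Fill in the labels:
n=0: no move → L
n=1: no move → L
n=2: no move → L
n=3: no move → L
n=4: no move → L
n=5: no move → L
n=6: no move → L
n=7: →0(L), so W
n=8: →1(L), so W
n=9: →2(L), so W
n=10: →3(L), so W
n=11: →4(L), so W
n=12: →5(L), so W
n=13: →6(L), so W
n=14: →6(L), so W
From 14, the L positions reachable in one move are: 6.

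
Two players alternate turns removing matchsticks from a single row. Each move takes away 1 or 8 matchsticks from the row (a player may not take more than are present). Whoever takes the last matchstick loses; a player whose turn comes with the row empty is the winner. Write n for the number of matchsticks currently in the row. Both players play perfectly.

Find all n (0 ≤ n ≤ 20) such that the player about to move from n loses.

Compute win/loss labels from the base case upward. A position with no move is W. Any other position is W if it can reach an L in one move, else L.
n=0: no move; the opponent has just taken the last matchstick and therefore loses → W
n=1: →0(W) only, which is W, so L
n=2: →1(L), so W
n=3: →2(W) only, which is W, so L
n=4: →3(L), so W
n=5: →4(W) only, which is W, so L
n=6: →5(L), so W
n=7: →6(W) only, which is W, so L
n=8: →7(L), so W
n=9: →1(L), so W
n=10: →9(W), 2(W) — all W, so L
n=11: →10(L), so W
n=12: →11(W), 4(W) — all W, so L
n=13: →12(L), so W
n=14: →13(W), 6(W) — all W, so L
n=15: →14(L), so W
n=16: →15(W), 8(W) — all W, so L
n=17: →16(L), so W
n=18: →10(L), so W
n=19: →18(W), 11(W) — all W, so L
n=20: →19(L), so W
Reading off the rows marked L gives the requested list; there are 9 such values of n.

1, 3, 5, 7, 10, 12, 14, 16, 19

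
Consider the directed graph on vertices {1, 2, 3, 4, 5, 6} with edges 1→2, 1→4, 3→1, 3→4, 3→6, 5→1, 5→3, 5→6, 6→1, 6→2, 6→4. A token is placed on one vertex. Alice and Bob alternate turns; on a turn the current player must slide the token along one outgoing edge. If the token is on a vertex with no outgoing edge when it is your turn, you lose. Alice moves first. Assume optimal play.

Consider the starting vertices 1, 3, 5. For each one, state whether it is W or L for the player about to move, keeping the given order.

1: W, 3: W, 5: L

Build the W/L table. Terminal = L. A non-terminal position is W if it has a move to some L; otherwise it is L.
Every edge goes from a vertex to one that appears earlier in the order 2, 4, 1, 6, 3, 5, so processing vertices in that order labels each vertex after all of its successors.
2: no outgoing edge → L
4: no outgoing edge → L
1: W (go to 4, an L position)
6: W (go to 4, an L position)
3: W (go to 4, an L position)
5: L (options 3(W), 6(W), 1(W) are all W)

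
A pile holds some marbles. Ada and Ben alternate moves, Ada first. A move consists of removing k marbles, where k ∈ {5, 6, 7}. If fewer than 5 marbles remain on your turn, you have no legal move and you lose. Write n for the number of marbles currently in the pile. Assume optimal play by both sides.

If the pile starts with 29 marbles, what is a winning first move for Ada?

Remove 5, leaving 24.

Compute win/loss labels from the base case upward. A position with no move is L. Any other position is W if it can reach an L in one move, else L.
n=0: no move → L
n=1: no move → L
n=2: no move → L
n=3: no move → L
n=4: no move → L
n=5: can move to 0, which is L ⇒ W
n=6: can move to 1, which is L ⇒ W
n=7: can move to 2, which is L ⇒ W
n=8: can move to 3, which is L ⇒ W
n=9: can move to 4, which is L ⇒ W
n=10: can move to 4, which is L ⇒ W
n=11: can move to 4, which is L ⇒ W
n=12: moves to 7(W), 6(W), 5(W); every one is W ⇒ L
n=13: moves to 8(W), 7(W), 6(W); every one is W ⇒ L
n=14: moves to 9(W), 8(W), 7(W); every one is W ⇒ L
n=15: moves to 10(W), 9(W), 8(W); every one is W ⇒ L
n=16: moves to 11(W), 10(W), 9(W); every one is W ⇒ L
n=17: can move to 12, which is L ⇒ W
n=18: can move to 13, which is L ⇒ W
n=19: can move to 14, which is L ⇒ W
n=20: can move to 15, which is L ⇒ W
n=21: can move to 16, which is L ⇒ W
n=22: can move to 16, which is L ⇒ W
n=23: can move to 16, which is L ⇒ W
n=24: moves to 19(W), 18(W), 17(W); every one is W ⇒ L
n=25: moves to 20(W), 19(W), 18(W); every one is W ⇒ L
n=26: moves to 21(W), 20(W), 19(W); every one is W ⇒ L
n=27: moves to 22(W), 21(W), 20(W); every one is W ⇒ L
n=28: moves to 23(W), 22(W), 21(W); every one is W ⇒ L
n=29: can move to 24, which is L ⇒ W
From 29, the L positions reachable in one move are: 24.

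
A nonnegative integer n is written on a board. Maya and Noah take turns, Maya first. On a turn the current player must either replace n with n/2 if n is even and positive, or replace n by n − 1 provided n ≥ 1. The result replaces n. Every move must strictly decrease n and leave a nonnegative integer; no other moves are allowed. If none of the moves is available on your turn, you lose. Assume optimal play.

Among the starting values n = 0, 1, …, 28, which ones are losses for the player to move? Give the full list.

0, 2, 5, 7, 9, 11, 13, 15, 17, 19, 21, 23, 25, 27

Compute win/loss labels from the base case upward. A position with no move is L. Any other position is W if it can reach an L in one move, else L.
n=0: no move → L
n=1: reaches L-position 0 → W
n=2: only reaches 1(W), which is W → L
n=3: reaches L-position 2 → W
n=4: reaches L-position 2 → W
n=5: only reaches 4(W), which is W → L
n=6: reaches L-position 5 → W
n=7: only reaches 6(W), which is W → L
n=8: reaches L-position 7 → W
n=9: only reaches 8(W), which is W → L
n=10: reaches L-position 5 → W
n=11: only reaches 10(W), which is W → L
n=12: reaches L-position 11 → W
n=13: only reaches 12(W), which is W → L
n=14: reaches L-position 7 → W
n=15: only reaches 14(W), which is W → L
n=16: reaches L-position 15 → W
n=17: only reaches 16(W), which is W → L
n=18: reaches L-position 9 → W
n=19: only reaches 18(W), which is W → L
n=20: reaches L-position 19 → W
n=21: only reaches 20(W), which is W → L
n=22: reaches L-position 11 → W
n=23: only reaches 22(W), which is W → L
n=24: reaches L-position 23 → W
n=25: only reaches 24(W), which is W → L
n=26: reaches L-position 13 → W
n=27: only reaches 26(W), which is W → L
n=28: reaches L-position 27 → W
The losing starting values of n are exactly the entries labelled L in this table (14 of them).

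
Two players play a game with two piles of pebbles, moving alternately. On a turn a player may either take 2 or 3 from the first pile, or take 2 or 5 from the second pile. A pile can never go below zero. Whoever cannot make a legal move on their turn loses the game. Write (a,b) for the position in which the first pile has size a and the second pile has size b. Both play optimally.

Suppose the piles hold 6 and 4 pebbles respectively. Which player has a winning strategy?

Work bottom-up. With no move the player to move loses. Otherwise the position is W if at least one move leads to an L position for the opponent, and L if every move leads to a W.
No move ever increases a pile, so every position that can arise here has a ≤ 6 and b ≤ 4; it is enough to label the cells with 0 ≤ a ≤ 6 and 0 ≤ b ≤ 4.
Every move lowers a or b (never raises either), so fill the grid row by row in increasing a, and left to right within a row: each cell's successors are then already labelled.
      b=0  b=1  b=2  b=3  b=4
a=0:    L    L    W    W    L
a=1:    L    L    W    W    L
a=2:    W    W    L    L    W
a=3:    W    W    L    L    W
a=4:    W    W    W    W    W
a=5:    L    L    W    W    L
a=6:    L    L    W    W    L
Cells with no legal move (terminal, hence L): (0,0), (0,1), (1,0), (1,1).
The remaining L cells, each justified by listing all of its moves:
(0,4): →(0,2)(W) only, which is W, so L
(1,4): →(1,2)(W) only, which is W, so L
(2,2): →(0,2)(W), (2,0)(W) — all W, so L
(2,3): →(0,3)(W), (2,1)(W) — all W, so L
(3,2): →(1,2)(W), (0,2)(W), (3,0)(W) — all W, so L
(3,3): →(1,3)(W), (0,3)(W), (3,1)(W) — all W, so L
(5,0): →(3,0)(W), (2,0)(W) — all W, so L
(5,1): →(3,1)(W), (2,1)(W) — all W, so L
(5,4): →(3,4)(W), (2,4)(W), (5,2)(W) — all W, so L
(6,0): →(4,0)(W), (3,0)(W) — all W, so L
(6,1): →(4,1)(W), (3,1)(W) — all W, so L
(6,4): →(4,4)(W), (3,4)(W), (6,2)(W) — all W, so L
Every other cell has at least one move into one of the L cells above, so it is W.
The starting position (6,4) is L: whatever the player to move does, the opponent receives a W position.

The second player wins.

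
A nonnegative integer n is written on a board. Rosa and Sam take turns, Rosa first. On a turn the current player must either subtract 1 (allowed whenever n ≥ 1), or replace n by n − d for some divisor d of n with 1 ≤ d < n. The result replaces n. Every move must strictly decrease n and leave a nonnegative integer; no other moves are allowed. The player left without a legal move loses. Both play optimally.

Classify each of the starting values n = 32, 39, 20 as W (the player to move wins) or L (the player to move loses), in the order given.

32: W, 39: L, 20: W

Label each position W (a win for the player to move) or L (a loss). A position with no legal move is L; any other position is W exactly when some move reaches an L, and L when every move reaches a W.
n=0: no move → L
n=1: reaches L-position 0 → W
n=2: only reaches 1(W), which is W → L
n=3: reaches L-position 2 → W
n=4: reaches L-position 2 → W
n=5: only reaches 4(W), which is W → L
n=6: reaches L-position 5 → W
n=7: only reaches 6(W), which is W → L
n=8: reaches L-position 7 → W
n=9: only reaches 6(W), 8(W), all W → L
n=10: reaches L-position 5 → W
n=11: only reaches 10(W), which is W → L
n=12: reaches L-position 9 → W
n=13: only reaches 12(W), which is W → L
n=14: reaches L-position 7 → W
n=15: only reaches 10(W), 12(W), 14(W), all W → L
n=16: reaches L-position 15 → W
n=17: only reaches 16(W), which is W → L
n=18: reaches L-position 9 → W
n=19: only reaches 18(W), which is W → L
n=20: reaches L-position 15 → W
n=21: only reaches 14(W), 18(W), 20(W), all W → L
n=22: reaches L-position 11 → W
n=23: only reaches 22(W), which is W → L
n=24: reaches L-position 21 → W
n=25: only reaches 20(W), 24(W), all W → L
n=26: reaches L-position 13 → W
n=27: only reaches 18(W), 24(W), 26(W), all W → L
n=28: reaches L-position 21 → W
n=29: only reaches 28(W), which is W → L
n=30: reaches L-position 15 → W
n=31: only reaches 30(W), which is W → L
n=32: reaches L-position 31 → W
n=33: only reaches 22(W), 30(W), 32(W), all W → L
n=34: reaches L-position 17 → W
n=35: only reaches 28(W), 30(W), 34(W), all W → L
n=36: reaches L-position 27 → W
n=37: only reaches 36(W), which is W → L
n=38: reaches L-position 19 → W
n=39: only reaches 26(W), 36(W), 38(W), all W → L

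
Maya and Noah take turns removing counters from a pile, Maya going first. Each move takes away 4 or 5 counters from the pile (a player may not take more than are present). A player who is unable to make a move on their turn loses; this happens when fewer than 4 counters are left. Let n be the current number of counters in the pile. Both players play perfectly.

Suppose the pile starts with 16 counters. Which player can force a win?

Classify positions by backward induction: terminal positions (no move available) are L. From any other position, the mover wins iff some move reaches an L.
n=0: no move → L
n=1: no move → L
n=2: no move → L
n=3: no move → L
n=4: reaches L-position 0 → W
n=5: reaches L-position 1 → W
n=6: reaches L-position 2 → W
n=7: reaches L-position 3 → W
n=8: reaches L-position 3 → W
n=9: only reaches 5(W), 4(W), all W → L
n=10: only reaches 6(W), 5(W), all W → L
n=11: only reaches 7(W), 6(W), all W → L
n=12: only reaches 8(W), 7(W), all W → L
n=13: reaches L-position 9 → W
n=14: reaches L-position 10 → W
n=15: reaches L-position 11 → W
n=16: reaches L-position 12 → W
The starting position 16 is W: Maya should remove 4, leaving 12, handing over an L position.

Maya wins.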